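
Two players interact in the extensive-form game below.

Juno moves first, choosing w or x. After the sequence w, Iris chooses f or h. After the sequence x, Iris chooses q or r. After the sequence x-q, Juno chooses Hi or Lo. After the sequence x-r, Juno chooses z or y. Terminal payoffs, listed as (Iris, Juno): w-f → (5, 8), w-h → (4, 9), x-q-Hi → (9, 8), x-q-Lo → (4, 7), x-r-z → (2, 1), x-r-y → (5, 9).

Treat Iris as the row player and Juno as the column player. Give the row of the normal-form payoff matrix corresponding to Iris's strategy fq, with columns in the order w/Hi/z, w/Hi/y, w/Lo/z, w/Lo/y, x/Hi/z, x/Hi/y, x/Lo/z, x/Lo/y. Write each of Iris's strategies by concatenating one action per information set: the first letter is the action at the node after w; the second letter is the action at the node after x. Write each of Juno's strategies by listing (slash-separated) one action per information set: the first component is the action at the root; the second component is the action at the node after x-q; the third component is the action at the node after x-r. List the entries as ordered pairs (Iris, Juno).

(5,8) (5,8) (5,8) (5,8) (9,8) (9,8) (4,7) (4,7)

vs w/Hi/z: Juno plays w → Iris plays f at [w] → (5, 8)
vs w/Hi/y: Juno plays w → Iris plays f at [w] → (5, 8)
vs w/Lo/z: Juno plays w → Iris plays f at [w] → (5, 8)
vs w/Lo/y: Juno plays w → Iris plays f at [w] → (5, 8)
vs x/Hi/z: Juno plays x → Iris plays q at [x] → Juno plays Hi at [x-q] → (9, 8)
vs x/Hi/y: Juno plays x → Iris plays q at [x] → Juno plays Hi at [x-q] → (9, 8)
vs x/Lo/z: Juno plays x → Iris plays q at [x] → Juno plays Lo at [x-q] → (4, 7)
vs x/Lo/y: Juno plays x → Iris plays q at [x] → Juno plays Lo at [x-q] → (4, 7)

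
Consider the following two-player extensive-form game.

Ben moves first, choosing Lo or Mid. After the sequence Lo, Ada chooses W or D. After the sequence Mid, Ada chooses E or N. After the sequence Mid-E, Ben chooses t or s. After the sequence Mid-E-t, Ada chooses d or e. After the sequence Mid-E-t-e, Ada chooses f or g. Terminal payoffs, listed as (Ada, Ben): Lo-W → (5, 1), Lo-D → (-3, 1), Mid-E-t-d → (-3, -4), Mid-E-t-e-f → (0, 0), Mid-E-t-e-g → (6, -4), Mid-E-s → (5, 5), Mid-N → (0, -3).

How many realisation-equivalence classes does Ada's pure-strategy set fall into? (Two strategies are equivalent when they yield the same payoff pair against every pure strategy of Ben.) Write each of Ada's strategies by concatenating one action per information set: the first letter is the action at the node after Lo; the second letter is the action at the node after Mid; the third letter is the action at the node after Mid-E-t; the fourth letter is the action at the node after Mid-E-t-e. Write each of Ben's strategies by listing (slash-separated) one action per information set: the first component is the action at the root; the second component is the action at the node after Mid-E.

Ada has 16 pure strategies: WEdf, WEdg, WEef, WEeg, WNdf, WNdg, WNef, WNeg, DEdf, DEdg, DEef, DEeg, DNdf, DNdg, DNef, DNeg. Columns: Lo/t, Lo/s, Mid/t, Mid/s.
{WEdf, WEdg} → row (5,1) (5,1) (-3,-4) (5,5)
{WEef} → row (5,1) (5,1) (0,0) (5,5)
{WEeg} → row (5,1) (5,1) (6,-4) (5,5)
{WNdf, WNdg, WNef, WNeg} → row (5,1) (5,1) (0,-3) (0,-3)
{DEdf, DEdg} → row (-3,1) (-3,1) (-3,-4) (5,5)
{DEef} → row (-3,1) (-3,1) (0,0) (5,5)
{DEeg} → row (-3,1) (-3,1) (6,-4) (5,5)
{DNdf, DNdg, DNef, DNeg} → row (-3,1) (-3,1) (0,-3) (0,-3)
That's 8 distinct rows out of 16 strategies.

8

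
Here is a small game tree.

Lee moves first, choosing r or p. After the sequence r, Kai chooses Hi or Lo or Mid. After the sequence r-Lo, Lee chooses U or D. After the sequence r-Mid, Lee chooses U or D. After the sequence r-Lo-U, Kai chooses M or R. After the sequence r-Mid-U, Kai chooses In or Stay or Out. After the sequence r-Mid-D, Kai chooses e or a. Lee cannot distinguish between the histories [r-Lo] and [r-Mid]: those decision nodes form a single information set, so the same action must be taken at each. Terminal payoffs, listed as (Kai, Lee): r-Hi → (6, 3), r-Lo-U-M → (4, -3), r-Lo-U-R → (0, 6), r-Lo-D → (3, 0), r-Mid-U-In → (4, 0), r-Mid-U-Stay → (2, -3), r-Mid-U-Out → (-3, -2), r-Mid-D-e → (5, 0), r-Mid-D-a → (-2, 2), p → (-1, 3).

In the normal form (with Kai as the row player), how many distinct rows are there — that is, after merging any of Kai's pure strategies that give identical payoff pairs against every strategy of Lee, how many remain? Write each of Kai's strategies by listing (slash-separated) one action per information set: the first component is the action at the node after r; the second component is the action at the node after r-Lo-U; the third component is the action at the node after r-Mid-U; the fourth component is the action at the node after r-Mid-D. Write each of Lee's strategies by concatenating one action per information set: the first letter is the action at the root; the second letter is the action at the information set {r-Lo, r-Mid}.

Kai has 36 pure strategies: Hi/M/In/e, Hi/M/In/a, Hi/M/Stay/e, Hi/M/Stay/a, Hi/M/Out/e, Hi/M/Out/a, Hi/R/In/e, Hi/R/In/a, Hi/R/Stay/e, Hi/R/Stay/a, Hi/R/Out/e, Hi/R/Out/a, Lo/M/In/e, Lo/M/In/a, Lo/M/Stay/e, Lo/M/Stay/a, Lo/M/Out/e, Lo/M/Out/a, Lo/R/In/e, Lo/R/In/a, Lo/R/Stay/e, Lo/R/Stay/a, Lo/R/Out/e, Lo/R/Out/a, Mid/M/In/e, Mid/M/In/a, Mid/M/Stay/e, Mid/M/Stay/a, Mid/M/Out/e, Mid/M/Out/a, Mid/R/In/e, Mid/R/In/a, Mid/R/Stay/e, Mid/R/Stay/a, Mid/R/Out/e, Mid/R/Out/a. Columns: rU, rD, pU, pD.
{Hi/M/In/e, Hi/M/In/a, Hi/M/Stay/e, Hi/M/Stay/a, Hi/M/Out/e, Hi/M/Out/a, Hi/R/In/e, Hi/R/In/a, Hi/R/Stay/e, Hi/R/Stay/a, Hi/R/Out/e, Hi/R/Out/a} → row (6,3) (6,3) (-1,3) (-1,3)
{Lo/M/In/e, Lo/M/In/a, Lo/M/Stay/e, Lo/M/Stay/a, Lo/M/Out/e, Lo/M/Out/a} → row (4,-3) (3,0) (-1,3) (-1,3)
{Lo/R/In/e, Lo/R/In/a, Lo/R/Stay/e, Lo/R/Stay/a, Lo/R/Out/e, Lo/R/Out/a} → row (0,6) (3,0) (-1,3) (-1,3)
{Mid/M/In/e, Mid/R/In/e} → row (4,0) (5,0) (-1,3) (-1,3)
{Mid/M/In/a, Mid/R/In/a} → row (4,0) (-2,2) (-1,3) (-1,3)
{Mid/M/Stay/e, Mid/R/Stay/e} → row (2,-3) (5,0) (-1,3) (-1,3)
{Mid/M/Stay/a, Mid/R/Stay/a} → row (2,-3) (-2,2) (-1,3) (-1,3)
{Mid/M/Out/e, Mid/R/Out/e} → row (-3,-2) (5,0) (-1,3) (-1,3)
{Mid/M/Out/a, Mid/R/Out/a} → row (-3,-2) (-2,2) (-1,3) (-1,3)
That's 9 distinct rows out of 36 strategies.

9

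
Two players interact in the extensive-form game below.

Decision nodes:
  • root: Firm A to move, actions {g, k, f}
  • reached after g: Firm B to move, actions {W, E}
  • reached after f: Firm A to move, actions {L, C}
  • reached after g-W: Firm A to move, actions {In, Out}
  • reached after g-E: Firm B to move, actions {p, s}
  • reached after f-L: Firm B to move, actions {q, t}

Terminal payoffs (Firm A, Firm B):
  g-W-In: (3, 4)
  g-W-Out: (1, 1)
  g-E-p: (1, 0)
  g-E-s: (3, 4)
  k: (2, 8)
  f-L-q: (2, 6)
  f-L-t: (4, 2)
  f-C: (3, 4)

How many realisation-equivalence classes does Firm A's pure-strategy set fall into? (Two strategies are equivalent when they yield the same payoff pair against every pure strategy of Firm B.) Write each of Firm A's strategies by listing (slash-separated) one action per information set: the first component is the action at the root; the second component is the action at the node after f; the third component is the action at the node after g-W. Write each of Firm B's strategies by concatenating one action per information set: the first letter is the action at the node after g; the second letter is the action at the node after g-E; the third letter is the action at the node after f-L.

Firm A has 12 pure strategies: g/L/In, g/L/Out, g/C/In, g/C/Out, k/L/In, k/L/Out, k/C/In, k/C/Out, f/L/In, f/L/Out, f/C/In, f/C/Out. Columns: Wpq, Wpt, Wsq, Wst, Epq, Ept, Esq, Est.
{g/L/In, g/C/In} → row (3,4) (3,4) (3,4) (3,4) (1,0) (1,0) (3,4) (3,4)
{g/L/Out, g/C/Out} → row (1,1) (1,1) (1,1) (1,1) (1,0) (1,0) (3,4) (3,4)
{k/L/In, k/L/Out, k/C/In, k/C/Out} → row (2,8) (2,8) (2,8) (2,8) (2,8) (2,8) (2,8) (2,8)
{f/L/In, f/L/Out} → row (2,6) (4,2) (2,6) (4,2) (2,6) (4,2) (2,6) (4,2)
{f/C/In, f/C/Out} → row (3,4) (3,4) (3,4) (3,4) (3,4) (3,4) (3,4) (3,4)
That's 5 distinct rows out of 12 strategies.

5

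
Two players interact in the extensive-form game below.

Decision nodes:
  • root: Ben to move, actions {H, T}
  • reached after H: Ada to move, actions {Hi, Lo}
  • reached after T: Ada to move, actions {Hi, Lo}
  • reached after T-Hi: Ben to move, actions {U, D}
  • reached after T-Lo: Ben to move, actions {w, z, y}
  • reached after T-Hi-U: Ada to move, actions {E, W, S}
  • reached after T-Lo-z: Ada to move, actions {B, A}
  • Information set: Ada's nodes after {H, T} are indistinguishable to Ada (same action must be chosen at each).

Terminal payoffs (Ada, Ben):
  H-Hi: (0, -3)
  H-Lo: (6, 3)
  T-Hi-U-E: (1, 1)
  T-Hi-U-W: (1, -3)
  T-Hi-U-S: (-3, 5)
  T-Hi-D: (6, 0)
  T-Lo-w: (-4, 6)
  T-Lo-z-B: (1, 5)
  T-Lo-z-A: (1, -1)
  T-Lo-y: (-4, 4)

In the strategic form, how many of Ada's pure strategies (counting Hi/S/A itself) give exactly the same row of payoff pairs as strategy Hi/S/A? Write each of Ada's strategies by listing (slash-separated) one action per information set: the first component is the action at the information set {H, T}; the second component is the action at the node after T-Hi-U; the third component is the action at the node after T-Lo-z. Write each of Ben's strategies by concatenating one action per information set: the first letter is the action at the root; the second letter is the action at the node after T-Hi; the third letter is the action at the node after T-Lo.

2

Row for Hi/S/A (columns HUw, HUz, HUy, HDw, HDz, HDy, TUw, TUz, TUy, TDw, TDz, TDy): (0,-3) (0,-3) (0,-3) (0,-3) (0,-3) (0,-3) (-3,5) (-3,5) (-3,5) (6,0) (6,0) (6,0).
Under Hi/S/A, Ada's choice at the node after T-Lo-z can never be reached regardless of what Ben does, so varying those choices leaves every outcome unchanged.
Holding the reachable choices fixed and varying the unreachable one freely already gives 2 equivalent strategies.
No other strategy reproduces this row, so those 2 are the full class: Hi/S/B, Hi/S/A.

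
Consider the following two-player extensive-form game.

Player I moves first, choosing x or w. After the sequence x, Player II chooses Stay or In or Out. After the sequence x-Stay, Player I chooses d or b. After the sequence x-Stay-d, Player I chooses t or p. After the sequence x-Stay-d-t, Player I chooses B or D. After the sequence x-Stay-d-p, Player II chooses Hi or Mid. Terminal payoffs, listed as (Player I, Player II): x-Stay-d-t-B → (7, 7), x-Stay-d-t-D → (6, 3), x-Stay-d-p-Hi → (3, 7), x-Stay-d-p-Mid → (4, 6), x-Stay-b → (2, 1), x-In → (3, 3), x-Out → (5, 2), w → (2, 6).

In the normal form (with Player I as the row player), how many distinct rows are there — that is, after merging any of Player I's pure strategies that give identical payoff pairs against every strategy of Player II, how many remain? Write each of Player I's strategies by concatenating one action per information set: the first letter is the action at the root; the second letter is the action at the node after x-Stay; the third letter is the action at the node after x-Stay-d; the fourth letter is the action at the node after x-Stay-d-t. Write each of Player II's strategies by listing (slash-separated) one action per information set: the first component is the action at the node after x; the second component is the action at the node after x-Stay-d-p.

Player I has 16 pure strategies: xdtB, xdtD, xdpB, xdpD, xbtB, xbtD, xbpB, xbpD, wdtB, wdtD, wdpB, wdpD, wbtB, wbtD, wbpB, wbpD. Columns: Stay/Hi, Stay/Mid, In/Hi, In/Mid, Out/Hi, Out/Mid.
{xdtB} → row (7,7) (7,7) (3,3) (3,3) (5,2) (5,2)
{xdtD} → row (6,3) (6,3) (3,3) (3,3) (5,2) (5,2)
{xdpB, xdpD} → row (3,7) (4,6) (3,3) (3,3) (5,2) (5,2)
{xbtB, xbtD, xbpB, xbpD} → row (2,1) (2,1) (3,3) (3,3) (5,2) (5,2)
{wdtB, wdtD, wdpB, wdpD, wbtB, wbtD, wbpB, wbpD} → row (2,6) (2,6) (2,6) (2,6) (2,6) (2,6)
That's 5 distinct rows out of 16 strategies.

5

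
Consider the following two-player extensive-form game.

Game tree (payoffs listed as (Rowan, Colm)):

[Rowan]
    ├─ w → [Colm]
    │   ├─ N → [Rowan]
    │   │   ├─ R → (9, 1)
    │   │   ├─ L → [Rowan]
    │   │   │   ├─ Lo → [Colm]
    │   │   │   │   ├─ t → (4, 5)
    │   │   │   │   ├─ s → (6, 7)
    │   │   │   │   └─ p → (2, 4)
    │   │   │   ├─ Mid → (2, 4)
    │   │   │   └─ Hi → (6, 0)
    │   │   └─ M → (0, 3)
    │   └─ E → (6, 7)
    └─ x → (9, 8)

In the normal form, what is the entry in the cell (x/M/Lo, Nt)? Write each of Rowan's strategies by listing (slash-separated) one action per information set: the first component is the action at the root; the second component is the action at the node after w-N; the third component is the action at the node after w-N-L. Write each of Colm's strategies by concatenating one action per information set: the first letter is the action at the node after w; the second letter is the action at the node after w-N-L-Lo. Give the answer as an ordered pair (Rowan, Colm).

Trace the play path from the root:
  Rowan plays x
→ terminal payoff (9, 8).
(Rowan's choice at the node after w-N is never reached on this path, so it doesn't affect the outcome.)

(9, 8)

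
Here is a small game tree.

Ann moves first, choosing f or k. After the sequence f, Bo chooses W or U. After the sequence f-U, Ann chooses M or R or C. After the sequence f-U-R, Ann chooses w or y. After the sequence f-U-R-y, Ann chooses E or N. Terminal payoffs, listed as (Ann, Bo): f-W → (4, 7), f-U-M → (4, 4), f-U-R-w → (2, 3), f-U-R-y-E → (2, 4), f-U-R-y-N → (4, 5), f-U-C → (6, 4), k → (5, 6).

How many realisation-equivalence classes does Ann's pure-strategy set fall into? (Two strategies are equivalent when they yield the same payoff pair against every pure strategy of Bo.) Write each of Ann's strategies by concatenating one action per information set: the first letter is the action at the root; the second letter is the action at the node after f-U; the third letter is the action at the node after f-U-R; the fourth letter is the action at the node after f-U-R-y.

6

Ann has 24 pure strategies: fMwE, fMwN, fMyE, fMyN, fRwE, fRwN, fRyE, fRyN, fCwE, fCwN, fCyE, fCyN, kMwE, kMwN, kMyE, kMyN, kRwE, kRwN, kRyE, kRyN, kCwE, kCwN, kCyE, kCyN. Columns: W, U.
{fMwE, fMwN, fMyE, fMyN} → row (4,7) (4,4)
{fRwE, fRwN} → row (4,7) (2,3)
{fRyE} → row (4,7) (2,4)
{fRyN} → row (4,7) (4,5)
{fCwE, fCwN, fCyE, fCyN} → row (4,7) (6,4)
{kMwE, kMwN, kMyE, kMyN, kRwE, kRwN, kRyE, kRyN, kCwE, kCwN, kCyE, kCyN} → row (5,6) (5,6)
That's 6 distinct rows out of 24 strategies.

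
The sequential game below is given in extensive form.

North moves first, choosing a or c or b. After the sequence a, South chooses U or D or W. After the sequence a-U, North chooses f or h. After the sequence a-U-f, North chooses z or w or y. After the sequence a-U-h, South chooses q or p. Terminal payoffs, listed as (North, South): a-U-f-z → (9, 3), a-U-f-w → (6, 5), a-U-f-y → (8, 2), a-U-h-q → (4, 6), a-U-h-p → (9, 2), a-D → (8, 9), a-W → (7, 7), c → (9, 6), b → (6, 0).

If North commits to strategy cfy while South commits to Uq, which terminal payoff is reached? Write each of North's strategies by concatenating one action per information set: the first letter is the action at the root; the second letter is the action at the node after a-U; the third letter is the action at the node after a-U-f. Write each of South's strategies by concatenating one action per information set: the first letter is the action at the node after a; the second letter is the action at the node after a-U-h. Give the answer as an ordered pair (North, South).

Trace the play path from the root:
  North plays c
→ terminal payoff (9, 6).
(North's choice at the node after a-U is never reached on this path, so it doesn't affect the outcome.)

(9, 6)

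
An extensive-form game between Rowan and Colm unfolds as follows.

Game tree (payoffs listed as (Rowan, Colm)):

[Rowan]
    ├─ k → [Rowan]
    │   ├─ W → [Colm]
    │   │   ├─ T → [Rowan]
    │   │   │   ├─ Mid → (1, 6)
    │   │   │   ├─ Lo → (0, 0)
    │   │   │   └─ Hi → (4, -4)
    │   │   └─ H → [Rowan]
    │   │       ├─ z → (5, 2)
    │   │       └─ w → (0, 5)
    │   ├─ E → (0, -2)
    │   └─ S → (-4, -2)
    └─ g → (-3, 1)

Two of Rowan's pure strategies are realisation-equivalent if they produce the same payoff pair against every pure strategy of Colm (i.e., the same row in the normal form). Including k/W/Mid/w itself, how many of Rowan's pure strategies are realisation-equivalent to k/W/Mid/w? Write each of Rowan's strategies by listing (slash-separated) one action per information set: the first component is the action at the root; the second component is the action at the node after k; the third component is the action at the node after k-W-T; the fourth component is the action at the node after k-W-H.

Row for k/W/Mid/w (columns T, H): (1,6) (0,5).
Every one of Rowan's information sets is on the play path for some reply by Colm when Rowan follows k/W/Mid/w.
Changing the action at any of them therefore changes at least one column, so only k/W/Mid/w itself gives this row.

1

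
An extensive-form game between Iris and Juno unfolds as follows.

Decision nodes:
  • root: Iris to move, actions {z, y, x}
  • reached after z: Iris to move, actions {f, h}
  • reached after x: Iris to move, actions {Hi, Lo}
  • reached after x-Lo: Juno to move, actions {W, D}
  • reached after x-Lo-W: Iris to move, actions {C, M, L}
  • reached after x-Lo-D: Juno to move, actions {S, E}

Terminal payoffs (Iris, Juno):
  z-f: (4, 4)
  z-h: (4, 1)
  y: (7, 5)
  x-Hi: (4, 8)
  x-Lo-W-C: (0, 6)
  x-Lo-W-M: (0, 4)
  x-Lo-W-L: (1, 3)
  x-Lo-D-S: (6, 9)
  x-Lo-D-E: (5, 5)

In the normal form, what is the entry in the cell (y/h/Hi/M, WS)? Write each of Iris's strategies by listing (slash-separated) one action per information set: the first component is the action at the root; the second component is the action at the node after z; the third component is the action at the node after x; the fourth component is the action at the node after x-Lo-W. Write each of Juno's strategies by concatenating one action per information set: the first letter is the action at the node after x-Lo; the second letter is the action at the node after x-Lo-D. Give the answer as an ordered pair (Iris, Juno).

(7, 5)

Trace the play path from the root:
  Iris plays y
→ terminal payoff (7, 5).
(Iris's choice at the node after z is never reached on this path, so it doesn't affect the outcome.)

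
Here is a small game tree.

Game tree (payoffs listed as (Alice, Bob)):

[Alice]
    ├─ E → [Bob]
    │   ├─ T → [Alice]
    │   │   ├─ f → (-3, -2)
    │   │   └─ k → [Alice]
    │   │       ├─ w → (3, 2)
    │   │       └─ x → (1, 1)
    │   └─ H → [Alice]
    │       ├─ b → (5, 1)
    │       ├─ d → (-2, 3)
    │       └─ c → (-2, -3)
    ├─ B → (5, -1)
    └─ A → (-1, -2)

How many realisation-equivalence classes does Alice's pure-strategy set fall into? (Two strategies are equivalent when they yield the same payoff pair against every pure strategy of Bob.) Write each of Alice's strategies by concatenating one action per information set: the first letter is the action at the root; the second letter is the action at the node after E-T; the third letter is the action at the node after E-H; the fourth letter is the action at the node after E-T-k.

11

Alice has 36 pure strategies: Efbw, Efbx, Efdw, Efdx, Efcw, Efcx, Ekbw, Ekbx, Ekdw, Ekdx, Ekcw, Ekcx, Bfbw, Bfbx, Bfdw, Bfdx, Bfcw, Bfcx, Bkbw, Bkbx, Bkdw, Bkdx, Bkcw, Bkcx, Afbw, Afbx, Afdw, Afdx, Afcw, Afcx, Akbw, Akbx, Akdw, Akdx, Akcw, Akcx. Columns: T, H.
{Efbw, Efbx} → row (-3,-2) (5,1)
{Efdw, Efdx} → row (-3,-2) (-2,3)
{Efcw, Efcx} → row (-3,-2) (-2,-3)
{Ekbw} → row (3,2) (5,1)
{Ekbx} → row (1,1) (5,1)
{Ekdw} → row (3,2) (-2,3)
{Ekdx} → row (1,1) (-2,3)
{Ekcw} → row (3,2) (-2,-3)
{Ekcx} → row (1,1) (-2,-3)
{Bfbw, Bfbx, Bfdw, Bfdx, Bfcw, Bfcx, Bkbw, Bkbx, Bkdw, Bkdx, Bkcw, Bkcx} → row (5,-1) (5,-1)
{Afbw, Afbx, Afdw, Afdx, Afcw, Afcx, Akbw, Akbx, Akdw, Akdx, Akcw, Akcx} → row (-1,-2) (-1,-2)
That's 11 distinct rows out of 36 strategies.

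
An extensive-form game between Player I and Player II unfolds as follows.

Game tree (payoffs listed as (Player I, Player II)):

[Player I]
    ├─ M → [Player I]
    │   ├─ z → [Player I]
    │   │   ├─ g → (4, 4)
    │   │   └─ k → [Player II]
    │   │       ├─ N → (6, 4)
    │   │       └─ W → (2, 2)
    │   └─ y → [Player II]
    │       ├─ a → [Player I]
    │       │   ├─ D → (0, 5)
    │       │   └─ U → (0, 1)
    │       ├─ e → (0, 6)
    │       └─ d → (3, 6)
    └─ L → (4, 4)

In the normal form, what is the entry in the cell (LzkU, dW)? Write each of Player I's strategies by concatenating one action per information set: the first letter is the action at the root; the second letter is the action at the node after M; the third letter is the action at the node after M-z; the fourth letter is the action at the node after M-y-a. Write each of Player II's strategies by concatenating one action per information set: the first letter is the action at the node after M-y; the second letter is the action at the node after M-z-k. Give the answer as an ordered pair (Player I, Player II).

Trace the play path from the root:
  Player I plays L
→ terminal payoff (4, 4).
(Player I's choice at the node after M is never reached on this path, so it doesn't affect the outcome.)

(4, 4)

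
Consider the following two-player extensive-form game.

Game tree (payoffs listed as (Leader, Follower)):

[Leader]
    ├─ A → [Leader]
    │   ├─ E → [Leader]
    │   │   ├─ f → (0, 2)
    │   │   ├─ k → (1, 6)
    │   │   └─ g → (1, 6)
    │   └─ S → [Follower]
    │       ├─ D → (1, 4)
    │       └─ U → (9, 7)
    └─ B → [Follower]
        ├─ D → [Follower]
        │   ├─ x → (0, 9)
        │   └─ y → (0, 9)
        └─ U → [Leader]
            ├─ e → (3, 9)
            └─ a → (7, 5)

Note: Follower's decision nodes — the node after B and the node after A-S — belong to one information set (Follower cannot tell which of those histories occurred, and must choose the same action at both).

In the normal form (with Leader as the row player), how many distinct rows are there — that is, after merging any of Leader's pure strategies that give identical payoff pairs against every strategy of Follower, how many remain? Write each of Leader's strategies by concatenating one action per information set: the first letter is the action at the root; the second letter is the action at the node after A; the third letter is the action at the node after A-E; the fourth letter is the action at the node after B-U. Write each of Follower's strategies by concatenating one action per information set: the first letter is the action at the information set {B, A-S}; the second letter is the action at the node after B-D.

5

Leader has 24 pure strategies: AEfe, AEfa, AEke, AEka, AEge, AEga, ASfe, ASfa, ASke, ASka, ASge, ASga, BEfe, BEfa, BEke, BEka, BEge, BEga, BSfe, BSfa, BSke, BSka, BSge, BSga. Columns: Dx, Dy, Ux, Uy.
{AEfe, AEfa} → row (0,2) (0,2) (0,2) (0,2)
{AEke, AEka, AEge, AEga} → row (1,6) (1,6) (1,6) (1,6)
{ASfe, ASfa, ASke, ASka, ASge, ASga} → row (1,4) (1,4) (9,7) (9,7)
{BEfe, BEke, BEge, BSfe, BSke, BSge} → row (0,9) (0,9) (3,9) (3,9)
{BEfa, BEka, BEga, BSfa, BSka, BSga} → row (0,9) (0,9) (7,5) (7,5)
That's 5 distinct rows out of 24 strategies.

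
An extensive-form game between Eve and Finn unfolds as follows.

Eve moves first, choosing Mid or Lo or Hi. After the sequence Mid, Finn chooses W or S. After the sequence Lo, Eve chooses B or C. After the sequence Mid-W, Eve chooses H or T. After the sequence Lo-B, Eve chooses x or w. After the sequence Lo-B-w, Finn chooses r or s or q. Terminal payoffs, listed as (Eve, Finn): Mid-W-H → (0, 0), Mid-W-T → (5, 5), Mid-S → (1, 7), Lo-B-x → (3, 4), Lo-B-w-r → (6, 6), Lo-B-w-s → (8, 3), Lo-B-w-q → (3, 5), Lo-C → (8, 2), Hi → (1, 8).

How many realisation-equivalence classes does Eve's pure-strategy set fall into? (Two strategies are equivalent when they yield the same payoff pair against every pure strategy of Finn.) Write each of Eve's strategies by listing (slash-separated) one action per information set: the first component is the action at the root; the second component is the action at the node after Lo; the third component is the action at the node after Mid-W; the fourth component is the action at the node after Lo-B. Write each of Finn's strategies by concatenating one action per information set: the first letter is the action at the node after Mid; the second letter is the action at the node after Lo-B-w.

6

Eve has 24 pure strategies: Mid/B/H/x, Mid/B/H/w, Mid/B/T/x, Mid/B/T/w, Mid/C/H/x, Mid/C/H/w, Mid/C/T/x, Mid/C/T/w, Lo/B/H/x, Lo/B/H/w, Lo/B/T/x, Lo/B/T/w, Lo/C/H/x, Lo/C/H/w, Lo/C/T/x, Lo/C/T/w, Hi/B/H/x, Hi/B/H/w, Hi/B/T/x, Hi/B/T/w, Hi/C/H/x, Hi/C/H/w, Hi/C/T/x, Hi/C/T/w. Columns: Wr, Ws, Wq, Sr, Ss, Sq.
{Mid/B/H/x, Mid/B/H/w, Mid/C/H/x, Mid/C/H/w} → row (0,0) (0,0) (0,0) (1,7) (1,7) (1,7)
{Mid/B/T/x, Mid/B/T/w, Mid/C/T/x, Mid/C/T/w} → row (5,5) (5,5) (5,5) (1,7) (1,7) (1,7)
{Lo/B/H/x, Lo/B/T/x} → row (3,4) (3,4) (3,4) (3,4) (3,4) (3,4)
{Lo/B/H/w, Lo/B/T/w} → row (6,6) (8,3) (3,5) (6,6) (8,3) (3,5)
{Lo/C/H/x, Lo/C/H/w, Lo/C/T/x, Lo/C/T/w} → row (8,2) (8,2) (8,2) (8,2) (8,2) (8,2)
{Hi/B/H/x, Hi/B/H/w, Hi/B/T/x, Hi/B/T/w, Hi/C/H/x, Hi/C/H/w, Hi/C/T/x, Hi/C/T/w} → row (1,8) (1,8) (1,8) (1,8) (1,8) (1,8)
That's 6 distinct rows out of 24 strategies.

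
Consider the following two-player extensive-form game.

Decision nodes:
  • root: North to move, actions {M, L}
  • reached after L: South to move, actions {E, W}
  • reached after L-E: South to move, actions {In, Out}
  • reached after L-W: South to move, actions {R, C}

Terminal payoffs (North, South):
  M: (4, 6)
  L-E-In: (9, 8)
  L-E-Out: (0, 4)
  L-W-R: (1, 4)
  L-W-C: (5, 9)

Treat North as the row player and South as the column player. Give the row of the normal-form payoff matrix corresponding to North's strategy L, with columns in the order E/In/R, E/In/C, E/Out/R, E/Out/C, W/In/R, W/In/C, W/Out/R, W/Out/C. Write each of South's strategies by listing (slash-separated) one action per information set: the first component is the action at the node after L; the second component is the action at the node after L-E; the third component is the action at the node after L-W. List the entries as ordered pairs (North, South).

(9,8) (9,8) (0,4) (0,4) (1,4) (5,9) (1,4) (5,9)

vs E/In/R: North plays L → South plays E at [L] → South plays In at [L-E] → (9, 8)
vs E/In/C: North plays L → South plays E at [L] → South plays In at [L-E] → (9, 8)
vs E/Out/R: North plays L → South plays E at [L] → South plays Out at [L-E] → (0, 4)
vs E/Out/C: North plays L → South plays E at [L] → South plays Out at [L-E] → (0, 4)
vs W/In/R: North plays L → South plays W at [L] → South plays R at [L-W] → (1, 4)
vs W/In/C: North plays L → South plays W at [L] → South plays C at [L-W] → (5, 9)
vs W/Out/R: North plays L → South plays W at [L] → South plays R at [L-W] → (1, 4)
vs W/Out/C: North plays L → South plays W at [L] → South plays C at [L-W] → (5, 9)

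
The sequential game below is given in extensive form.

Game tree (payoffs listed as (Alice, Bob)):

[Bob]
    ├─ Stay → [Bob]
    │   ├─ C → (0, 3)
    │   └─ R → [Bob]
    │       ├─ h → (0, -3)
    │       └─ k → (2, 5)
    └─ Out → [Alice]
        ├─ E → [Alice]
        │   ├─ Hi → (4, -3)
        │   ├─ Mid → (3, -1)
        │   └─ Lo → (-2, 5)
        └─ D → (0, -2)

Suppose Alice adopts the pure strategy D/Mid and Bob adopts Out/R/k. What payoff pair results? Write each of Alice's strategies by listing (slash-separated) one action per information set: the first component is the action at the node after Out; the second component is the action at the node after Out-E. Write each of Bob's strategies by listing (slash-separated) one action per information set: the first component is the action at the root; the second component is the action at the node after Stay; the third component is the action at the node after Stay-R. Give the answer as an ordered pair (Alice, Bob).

Trace the play path from the root:
  Bob plays Out
  Alice plays D at [Out]
→ terminal payoff (0, -2).
(Alice's choice at the node after Out-E is never reached on this path, so it doesn't affect the outcome.)

(0, -2)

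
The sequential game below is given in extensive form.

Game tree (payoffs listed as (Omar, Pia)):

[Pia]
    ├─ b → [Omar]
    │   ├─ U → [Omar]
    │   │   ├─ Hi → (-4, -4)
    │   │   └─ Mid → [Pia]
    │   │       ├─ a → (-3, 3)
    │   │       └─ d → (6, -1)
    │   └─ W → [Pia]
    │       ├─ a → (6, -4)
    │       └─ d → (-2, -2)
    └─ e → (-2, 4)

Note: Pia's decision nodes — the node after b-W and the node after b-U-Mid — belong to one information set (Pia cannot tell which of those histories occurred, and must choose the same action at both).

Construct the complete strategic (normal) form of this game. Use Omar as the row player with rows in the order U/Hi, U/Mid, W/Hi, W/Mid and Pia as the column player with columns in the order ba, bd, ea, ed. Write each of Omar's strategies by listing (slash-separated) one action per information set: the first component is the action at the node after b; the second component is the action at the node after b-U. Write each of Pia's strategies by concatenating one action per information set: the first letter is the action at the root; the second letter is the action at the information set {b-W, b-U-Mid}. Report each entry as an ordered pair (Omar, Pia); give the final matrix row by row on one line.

U/Hi: (-4,-4) (-4,-4) (-2,4) (-2,4) | U/Mid: (-3,3) (6,-1) (-2,4) (-2,4) | W/Hi: (6,-4) (-2,-2) (-2,4) (-2,4) | W/Mid: (6,-4) (-2,-2) (-2,4) (-2,4)

Row U/Hi: ba→(-4,-4), bd→(-4,-4), ea→(-2,4), ed→(-2,4)
Row U/Mid: ba→(-3,3), bd→(6,-1), ea→(-2,4), ed→(-2,4)
Row W/Hi: ba→(6,-4), bd→(-2,-2), ea→(-2,4), ed→(-2,4)
Row W/Mid: ba→(6,-4), bd→(-2,-2), ea→(-2,4), ed→(-2,4)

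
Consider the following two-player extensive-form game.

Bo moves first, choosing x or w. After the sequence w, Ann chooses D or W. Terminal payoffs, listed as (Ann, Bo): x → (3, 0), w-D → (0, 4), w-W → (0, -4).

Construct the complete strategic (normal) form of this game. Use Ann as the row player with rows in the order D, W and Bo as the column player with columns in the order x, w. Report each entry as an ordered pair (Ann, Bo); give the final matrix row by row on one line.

D: (3,0) (0,4) | W: (3,0) (0,-4)

Row D: x→(3,0), w→(0,4)
Row W: x→(3,0), w→(0,-4)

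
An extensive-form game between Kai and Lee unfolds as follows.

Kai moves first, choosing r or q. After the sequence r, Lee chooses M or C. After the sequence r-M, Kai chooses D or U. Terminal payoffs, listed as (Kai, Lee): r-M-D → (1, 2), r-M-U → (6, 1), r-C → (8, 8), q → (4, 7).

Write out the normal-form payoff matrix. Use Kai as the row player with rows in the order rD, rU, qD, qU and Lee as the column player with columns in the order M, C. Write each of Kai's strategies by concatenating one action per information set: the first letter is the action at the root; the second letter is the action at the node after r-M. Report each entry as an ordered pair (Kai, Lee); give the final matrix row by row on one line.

rD: (1,2) (8,8) | rU: (6,1) (8,8) | qD: (4,7) (4,7) | qU: (4,7) (4,7)

            M        C
  rD    (1,2)    (8,8)
  rU    (6,1)    (8,8)
  qD    (4,7)    (4,7)
  qU    (4,7)    (4,7)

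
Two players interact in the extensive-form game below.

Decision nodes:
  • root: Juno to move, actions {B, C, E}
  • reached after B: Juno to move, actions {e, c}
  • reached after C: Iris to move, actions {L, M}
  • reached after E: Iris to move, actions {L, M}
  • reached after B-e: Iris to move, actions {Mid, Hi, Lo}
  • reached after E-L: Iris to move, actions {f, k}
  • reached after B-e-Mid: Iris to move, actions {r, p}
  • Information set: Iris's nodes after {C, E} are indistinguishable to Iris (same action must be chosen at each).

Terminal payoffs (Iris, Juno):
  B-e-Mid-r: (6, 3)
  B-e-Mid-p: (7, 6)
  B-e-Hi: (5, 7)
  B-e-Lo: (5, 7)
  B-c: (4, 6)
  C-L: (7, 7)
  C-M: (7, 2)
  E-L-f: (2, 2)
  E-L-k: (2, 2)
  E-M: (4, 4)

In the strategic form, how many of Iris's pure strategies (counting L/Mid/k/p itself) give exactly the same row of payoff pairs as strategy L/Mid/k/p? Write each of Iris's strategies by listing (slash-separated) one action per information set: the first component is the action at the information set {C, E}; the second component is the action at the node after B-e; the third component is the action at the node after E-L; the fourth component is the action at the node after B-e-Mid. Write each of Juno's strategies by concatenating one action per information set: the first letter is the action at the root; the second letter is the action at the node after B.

2

Row for L/Mid/k/p (columns Be, Bc, Ce, Cc, Ee, Ec): (7,6) (4,6) (7,7) (7,7) (2,2) (2,2).
Every one of Iris's information sets is on the play path for some reply by Juno when Iris follows L/Mid/k/p.
Even so, L/Mid/f/p happens to produce the same payoff in every column — so 2 strategies share this row.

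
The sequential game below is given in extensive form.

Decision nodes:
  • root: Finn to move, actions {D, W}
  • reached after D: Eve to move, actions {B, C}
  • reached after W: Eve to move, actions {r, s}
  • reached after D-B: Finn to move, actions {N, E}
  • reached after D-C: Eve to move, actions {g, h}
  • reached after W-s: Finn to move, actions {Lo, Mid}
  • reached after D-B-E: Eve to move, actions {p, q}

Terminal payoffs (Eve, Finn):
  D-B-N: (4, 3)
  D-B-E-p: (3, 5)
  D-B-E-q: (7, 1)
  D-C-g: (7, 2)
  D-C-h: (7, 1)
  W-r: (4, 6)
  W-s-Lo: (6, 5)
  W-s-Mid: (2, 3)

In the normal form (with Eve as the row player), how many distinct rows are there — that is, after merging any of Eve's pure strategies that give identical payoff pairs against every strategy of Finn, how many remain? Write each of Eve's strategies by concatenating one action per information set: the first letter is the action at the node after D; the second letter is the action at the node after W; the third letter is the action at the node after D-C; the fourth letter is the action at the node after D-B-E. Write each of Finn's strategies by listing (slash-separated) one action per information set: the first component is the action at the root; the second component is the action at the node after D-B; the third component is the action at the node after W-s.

8

Eve has 16 pure strategies: Brgp, Brgq, Brhp, Brhq, Bsgp, Bsgq, Bshp, Bshq, Crgp, Crgq, Crhp, Crhq, Csgp, Csgq, Cshp, Cshq. Columns: D/N/Lo, D/N/Mid, D/E/Lo, D/E/Mid, W/N/Lo, W/N/Mid, W/E/Lo, W/E/Mid.
{Brgp, Brhp} → row (4,3) (4,3) (3,5) (3,5) (4,6) (4,6) (4,6) (4,6)
{Brgq, Brhq} → row (4,3) (4,3) (7,1) (7,1) (4,6) (4,6) (4,6) (4,6)
{Bsgp, Bshp} → row (4,3) (4,3) (3,5) (3,5) (6,5) (2,3) (6,5) (2,3)
{Bsgq, Bshq} → row (4,3) (4,3) (7,1) (7,1) (6,5) (2,3) (6,5) (2,3)
{Crgp, Crgq} → row (7,2) (7,2) (7,2) (7,2) (4,6) (4,6) (4,6) (4,6)
{Crhp, Crhq} → row (7,1) (7,1) (7,1) (7,1) (4,6) (4,6) (4,6) (4,6)
{Csgp, Csgq} → row (7,2) (7,2) (7,2) (7,2) (6,5) (2,3) (6,5) (2,3)
{Cshp, Cshq} → row (7,1) (7,1) (7,1) (7,1) (6,5) (2,3) (6,5) (2,3)
That's 8 distinct rows out of 16 strategies.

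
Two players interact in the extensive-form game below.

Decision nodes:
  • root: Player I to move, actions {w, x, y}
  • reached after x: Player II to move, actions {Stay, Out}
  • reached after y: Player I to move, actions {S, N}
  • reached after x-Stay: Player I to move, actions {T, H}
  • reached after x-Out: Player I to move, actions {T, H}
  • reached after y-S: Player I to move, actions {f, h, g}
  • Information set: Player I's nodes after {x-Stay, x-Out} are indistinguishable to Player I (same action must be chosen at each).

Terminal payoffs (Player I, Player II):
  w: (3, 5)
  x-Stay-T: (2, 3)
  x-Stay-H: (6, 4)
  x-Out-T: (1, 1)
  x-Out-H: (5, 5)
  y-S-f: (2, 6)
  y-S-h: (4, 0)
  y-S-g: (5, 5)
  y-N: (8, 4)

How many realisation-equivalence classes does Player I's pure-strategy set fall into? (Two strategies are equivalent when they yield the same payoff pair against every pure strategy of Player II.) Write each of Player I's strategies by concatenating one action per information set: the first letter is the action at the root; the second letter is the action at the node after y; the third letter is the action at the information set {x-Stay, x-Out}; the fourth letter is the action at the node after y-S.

7

Player I has 36 pure strategies: wSTf, wSTh, wSTg, wSHf, wSHh, wSHg, wNTf, wNTh, wNTg, wNHf, wNHh, wNHg, xSTf, xSTh, xSTg, xSHf, xSHh, xSHg, xNTf, xNTh, xNTg, xNHf, xNHh, xNHg, ySTf, ySTh, ySTg, ySHf, ySHh, ySHg, yNTf, yNTh, yNTg, yNHf, yNHh, yNHg. Columns: Stay, Out.
{wSTf, wSTh, wSTg, wSHf, wSHh, wSHg, wNTf, wNTh, wNTg, wNHf, wNHh, wNHg} → row (3,5) (3,5)
{xSTf, xSTh, xSTg, xNTf, xNTh, xNTg} → row (2,3) (1,1)
{xSHf, xSHh, xSHg, xNHf, xNHh, xNHg} → row (6,4) (5,5)
{ySTf, ySHf} → row (2,6) (2,6)
{ySTh, ySHh} → row (4,0) (4,0)
{ySTg, ySHg} → row (5,5) (5,5)
{yNTf, yNTh, yNTg, yNHf, yNHh, yNHg} → row (8,4) (8,4)
That's 7 distinct rows out of 36 strategies.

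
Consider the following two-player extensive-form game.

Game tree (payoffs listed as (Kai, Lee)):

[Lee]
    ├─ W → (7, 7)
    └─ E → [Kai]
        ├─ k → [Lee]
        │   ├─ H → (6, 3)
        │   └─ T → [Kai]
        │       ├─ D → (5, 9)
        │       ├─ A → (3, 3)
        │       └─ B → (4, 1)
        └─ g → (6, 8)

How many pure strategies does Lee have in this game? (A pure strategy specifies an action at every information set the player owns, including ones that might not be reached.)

4

Lee owns the root with actions {W, E} — two choices.
Lee owns the node after E-k with actions {H, T} — two choices.
A pure strategy fixes one action at each information set independently, so the count is the product 2 × 2 = 4.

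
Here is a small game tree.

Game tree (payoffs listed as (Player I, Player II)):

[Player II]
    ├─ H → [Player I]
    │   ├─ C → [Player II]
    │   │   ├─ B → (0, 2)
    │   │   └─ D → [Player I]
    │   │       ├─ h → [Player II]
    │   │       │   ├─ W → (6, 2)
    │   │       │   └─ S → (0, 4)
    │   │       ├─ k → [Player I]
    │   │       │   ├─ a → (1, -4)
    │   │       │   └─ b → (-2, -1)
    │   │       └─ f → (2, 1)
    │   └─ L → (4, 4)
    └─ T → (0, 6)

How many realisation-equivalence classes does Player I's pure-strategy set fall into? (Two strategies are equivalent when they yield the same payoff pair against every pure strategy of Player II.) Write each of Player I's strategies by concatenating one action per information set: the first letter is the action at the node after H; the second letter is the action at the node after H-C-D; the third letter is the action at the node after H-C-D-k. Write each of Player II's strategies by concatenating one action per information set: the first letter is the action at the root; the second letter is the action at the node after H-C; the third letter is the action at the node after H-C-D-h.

Player I has 12 pure strategies: Cha, Chb, Cka, Ckb, Cfa, Cfb, Lha, Lhb, Lka, Lkb, Lfa, Lfb. Columns: HBW, HBS, HDW, HDS, TBW, TBS, TDW, TDS.
{Cha, Chb} → row (0,2) (0,2) (6,2) (0,4) (0,6) (0,6) (0,6) (0,6)
{Cka} → row (0,2) (0,2) (1,-4) (1,-4) (0,6) (0,6) (0,6) (0,6)
{Ckb} → row (0,2) (0,2) (-2,-1) (-2,-1) (0,6) (0,6) (0,6) (0,6)
{Cfa, Cfb} → row (0,2) (0,2) (2,1) (2,1) (0,6) (0,6) (0,6) (0,6)
{Lha, Lhb, Lka, Lkb, Lfa, Lfb} → row (4,4) (4,4) (4,4) (4,4) (0,6) (0,6) (0,6) (0,6)
That's 5 distinct rows out of 12 strategies.

5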